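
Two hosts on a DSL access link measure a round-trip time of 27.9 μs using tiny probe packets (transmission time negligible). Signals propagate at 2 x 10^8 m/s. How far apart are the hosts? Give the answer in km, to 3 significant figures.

One-way propagation = RTT/2 = 13.95 μs.
d = s × t = 200000000 × 1.395e-05 = 2.79 km.

2.79 km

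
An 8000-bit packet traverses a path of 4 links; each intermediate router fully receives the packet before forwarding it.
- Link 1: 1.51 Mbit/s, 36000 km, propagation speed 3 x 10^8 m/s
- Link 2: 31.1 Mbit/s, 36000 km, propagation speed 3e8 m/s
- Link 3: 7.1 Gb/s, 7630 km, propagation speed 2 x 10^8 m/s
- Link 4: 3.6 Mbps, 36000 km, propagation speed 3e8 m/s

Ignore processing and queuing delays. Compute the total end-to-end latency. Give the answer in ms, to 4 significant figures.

405.9 ms

Transmission delays (L/R per hop): 5.29801, 0.257235, 0.00112676, 2.22222 ms; sum = 7.7786 ms.
Propagation delays (d/s per hop): 120, 120, 38.15, 120 ms; sum = 398.15 ms.
End-to-end = 405.9 ms.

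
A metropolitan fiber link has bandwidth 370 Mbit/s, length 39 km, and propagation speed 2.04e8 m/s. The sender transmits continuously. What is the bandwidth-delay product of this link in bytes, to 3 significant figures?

Propagation delay = 39000 / 204000000 = 0.000191176 s.
BDP = R × t_prop = 370000000 × 0.000191176 = 70735.3 bits.
In bytes: 70735.3/8 = 8840 bytes.

8840 bytes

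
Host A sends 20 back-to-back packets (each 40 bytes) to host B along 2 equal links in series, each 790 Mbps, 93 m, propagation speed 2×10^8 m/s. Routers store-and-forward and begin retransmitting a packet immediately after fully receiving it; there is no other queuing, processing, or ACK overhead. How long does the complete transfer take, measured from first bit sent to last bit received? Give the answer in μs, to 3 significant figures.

9.44 μs

Per-hop transmission t_tx = L/R = 320/790000000 = 0.405063 μs.
Per-hop propagation t_prop = 93/200000000 = 0.465 μs.
Pipeline fill: first packet needs 2·t_tx to clear all hops; remaining 19 packets each add one t_tx.
Total = (2+20-1)·t_tx + 2·t_prop = 21·0.405063 + 2·0.465 = 9.44 μs.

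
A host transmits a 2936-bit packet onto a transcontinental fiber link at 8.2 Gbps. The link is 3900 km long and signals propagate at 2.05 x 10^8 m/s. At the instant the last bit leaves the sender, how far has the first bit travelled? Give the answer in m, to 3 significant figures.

t_tx = L/R = 2936/8.2e+09 = 3.58049e-07 s.
Distance = s × t_tx = 2.05e+08 × 3.58049e-07 = 73.4 m.

73.4 m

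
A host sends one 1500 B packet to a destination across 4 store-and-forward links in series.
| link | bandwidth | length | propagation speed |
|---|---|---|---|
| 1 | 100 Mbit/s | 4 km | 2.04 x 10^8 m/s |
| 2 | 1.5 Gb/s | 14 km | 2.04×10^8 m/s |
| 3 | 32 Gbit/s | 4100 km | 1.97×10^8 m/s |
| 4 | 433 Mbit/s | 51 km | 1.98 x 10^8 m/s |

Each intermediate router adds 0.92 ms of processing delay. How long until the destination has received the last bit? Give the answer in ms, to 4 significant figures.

L = 1500 × 8 = 12000 bits.
Transmission delays (L/R per hop): 0.12, 0.008, 0.000375, 0.0277136 ms; sum = 0.156089 ms.
Propagation delays (d/s per hop): 0.0196078, 0.0686275, 20.8122, 0.257576 ms; sum = 21.158 ms.
Processing at 3 router(s): 3 × 0.92 ms = 2.76 ms.
End-to-end = 24.07 ms.

24.07 ms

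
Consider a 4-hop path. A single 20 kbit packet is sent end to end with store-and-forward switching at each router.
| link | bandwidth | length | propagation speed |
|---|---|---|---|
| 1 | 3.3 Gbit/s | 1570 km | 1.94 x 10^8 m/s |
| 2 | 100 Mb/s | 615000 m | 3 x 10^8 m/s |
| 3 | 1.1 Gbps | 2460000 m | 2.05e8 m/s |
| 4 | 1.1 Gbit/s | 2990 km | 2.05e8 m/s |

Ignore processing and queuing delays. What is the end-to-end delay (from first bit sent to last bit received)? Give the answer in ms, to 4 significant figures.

L = 20000 bits.
Transmission delays (L/R per hop): 0.00606061, 0.2, 0.0181818, 0.0181818 ms; sum = 0.242424 ms.
Propagation delays (d/s per hop): 8.09278, 2.05, 12, 14.5854 ms; sum = 36.7281 ms.
End-to-end = 36.97 ms.

36.97 ms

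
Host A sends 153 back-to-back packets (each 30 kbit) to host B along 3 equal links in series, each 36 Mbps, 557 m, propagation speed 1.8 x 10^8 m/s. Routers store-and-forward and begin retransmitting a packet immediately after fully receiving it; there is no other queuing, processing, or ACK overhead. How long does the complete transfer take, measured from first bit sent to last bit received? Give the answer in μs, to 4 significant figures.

Per-hop transmission t_tx = L/R = 30000/36000000 = 833.333 μs.
Per-hop propagation t_prop = 557/180000000 = 3.09444 μs.
Pipeline fill: first packet needs 3·t_tx to clear all hops; remaining 152 packets each add one t_tx.
Total = (3+153-1)·t_tx + 3·t_prop = 155·833.333 + 3·3.09444 = 129200 μs.

129200 μs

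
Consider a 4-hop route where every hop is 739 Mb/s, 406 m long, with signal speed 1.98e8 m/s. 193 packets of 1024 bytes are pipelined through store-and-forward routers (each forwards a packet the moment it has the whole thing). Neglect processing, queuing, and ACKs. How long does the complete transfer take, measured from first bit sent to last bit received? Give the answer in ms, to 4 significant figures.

2.181 ms

Per-hop transmission t_tx = L/R = 8192/739000000 = 0.0110853 ms.
Per-hop propagation t_prop = 406/198000000 = 0.00205051 ms.
Pipeline fill: first packet needs 4·t_tx to clear all hops; remaining 192 packets each add one t_tx.
Total = (4+193-1)·t_tx + 4·t_prop = 196·0.0110853 + 4·0.00205051 = 2.181 ms.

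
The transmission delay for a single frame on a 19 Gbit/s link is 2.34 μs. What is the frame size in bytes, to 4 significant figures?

L = R × t_tx = 19000000000 b/s × 2.34e-06 s = 44460 bits.
In bytes: 44460 / 8 = 5558 bytes.

5558 bytes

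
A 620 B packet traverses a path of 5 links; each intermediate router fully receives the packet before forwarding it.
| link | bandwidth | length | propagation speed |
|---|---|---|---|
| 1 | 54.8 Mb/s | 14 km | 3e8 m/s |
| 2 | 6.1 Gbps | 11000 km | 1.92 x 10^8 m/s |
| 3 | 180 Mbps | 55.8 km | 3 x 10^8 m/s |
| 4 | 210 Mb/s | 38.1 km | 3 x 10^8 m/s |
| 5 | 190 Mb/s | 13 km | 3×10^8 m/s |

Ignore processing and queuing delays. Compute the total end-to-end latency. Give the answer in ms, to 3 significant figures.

L = 620 × 8 = 4960 bits.
Transmission delays (L/R per hop): 0.0905109, 0.000813115, 0.0275556, 0.023619, 0.0261053 ms; sum = 0.168604 ms.
Propagation delays (d/s per hop): 0.0466667, 57.2917, 0.186, 0.127, 0.0433333 ms; sum = 57.6947 ms.
End-to-end = 57.9 ms.

57.9 ms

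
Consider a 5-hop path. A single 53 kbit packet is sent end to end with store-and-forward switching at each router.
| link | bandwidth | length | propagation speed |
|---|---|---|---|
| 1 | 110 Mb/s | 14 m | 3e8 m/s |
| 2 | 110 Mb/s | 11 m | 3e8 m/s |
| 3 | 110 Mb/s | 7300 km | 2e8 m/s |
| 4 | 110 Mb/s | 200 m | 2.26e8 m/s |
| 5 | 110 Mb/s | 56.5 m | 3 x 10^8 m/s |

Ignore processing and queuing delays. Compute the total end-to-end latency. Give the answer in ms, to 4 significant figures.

38.91 ms

L = 53000 bits.
Transmission delay per hop = L/R = 53000/110000000 = 0.481818 ms; 5 hops → 2.40909 ms.
Propagation delays (d/s per hop): 4.66667e-05, 3.66667e-05, 36.5, 0.000884956, 0.000188333 ms; sum = 36.5012 ms.
End-to-end = 38.91 ms.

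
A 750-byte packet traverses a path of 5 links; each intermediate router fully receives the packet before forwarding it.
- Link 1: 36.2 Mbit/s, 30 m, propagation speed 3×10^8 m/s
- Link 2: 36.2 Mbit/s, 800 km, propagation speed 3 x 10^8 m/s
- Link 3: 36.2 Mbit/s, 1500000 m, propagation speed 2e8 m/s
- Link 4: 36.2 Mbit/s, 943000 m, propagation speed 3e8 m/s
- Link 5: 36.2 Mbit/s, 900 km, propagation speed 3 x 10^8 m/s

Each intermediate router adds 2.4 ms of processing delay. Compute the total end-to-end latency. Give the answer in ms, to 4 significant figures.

26.74 ms

L = 750 × 8 = 6000 bits.
Transmission delay per hop = L/R = 6000/36200000 = 0.165746 ms; 5 hops → 0.828729 ms.
Propagation delays (d/s per hop): 0.0001, 2.66667, 7.5, 3.14333, 3 ms; sum = 16.3101 ms.
Processing at 4 router(s): 4 × 2.4 ms = 9.6 ms.
End-to-end = 26.74 ms.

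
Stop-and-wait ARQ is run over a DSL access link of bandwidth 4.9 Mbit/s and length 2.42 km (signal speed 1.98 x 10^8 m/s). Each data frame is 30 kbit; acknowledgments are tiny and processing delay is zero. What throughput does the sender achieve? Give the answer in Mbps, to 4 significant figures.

4.881 Mbps

t_tx = L/R = 30000/4900000 = 0.00612245 s.
t_prop = 2420/198000000 = 1.22222e-05 s; RTT = 2.44444e-05 s.
Cycle = t_tx + RTT = 0.00614689 s.
Throughput = L / cycle = 30000 / 0.00614689 = 4.881 Mbps.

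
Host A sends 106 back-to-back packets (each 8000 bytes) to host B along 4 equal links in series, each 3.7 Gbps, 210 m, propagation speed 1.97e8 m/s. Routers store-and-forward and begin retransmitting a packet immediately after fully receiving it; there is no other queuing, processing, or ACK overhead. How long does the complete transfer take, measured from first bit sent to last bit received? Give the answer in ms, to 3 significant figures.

Per-hop transmission t_tx = L/R = 64000/3700000000 = 0.0172973 ms.
Per-hop propagation t_prop = 210/197000000 = 0.00106599 ms.
Pipeline fill: first packet needs 4·t_tx to clear all hops; remaining 105 packets each add one t_tx.
Total = (4+106-1)·t_tx + 4·t_prop = 109·0.0172973 + 4·0.00106599 = 1.89 ms.

1.89 ms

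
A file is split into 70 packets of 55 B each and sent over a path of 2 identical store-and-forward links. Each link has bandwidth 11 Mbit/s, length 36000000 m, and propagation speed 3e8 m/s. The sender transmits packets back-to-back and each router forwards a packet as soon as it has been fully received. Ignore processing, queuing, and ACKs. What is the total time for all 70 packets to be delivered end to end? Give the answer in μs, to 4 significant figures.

242800 μs

Per-hop transmission t_tx = L/R = 440/11000000 = 40 μs.
Per-hop propagation t_prop = 36000000/300000000 = 120000 μs.
Pipeline fill: first packet needs 2·t_tx to clear all hops; remaining 69 packets each add one t_tx.
Total = (2+70-1)·t_tx + 2·t_prop = 71·40 + 2·120000 = 242800 μs.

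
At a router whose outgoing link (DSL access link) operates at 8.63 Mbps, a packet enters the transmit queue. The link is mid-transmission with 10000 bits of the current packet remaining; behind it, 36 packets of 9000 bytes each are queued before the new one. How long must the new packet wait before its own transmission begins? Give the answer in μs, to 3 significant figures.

302000 μs

Each queued packet: L/R = 72000/8630000 = 8342.99 μs.
36 queued → 300348 μs.
Plus remaining 10000 bits of current packet: 1158.75 μs.
Queuing delay = 302000 μs.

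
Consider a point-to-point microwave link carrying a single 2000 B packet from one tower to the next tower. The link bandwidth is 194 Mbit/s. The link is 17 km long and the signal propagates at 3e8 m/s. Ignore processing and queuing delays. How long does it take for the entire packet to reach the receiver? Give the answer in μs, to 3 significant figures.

139 μs

L = 2000 × 8 = 16000 bits.
Transmission delay = L/R = 16000 / 194000000 = 82.4742 μs.
Propagation delay = d/s = 17000 m / 300000000 m/s = 56.6667 μs.
Total = 139 μs.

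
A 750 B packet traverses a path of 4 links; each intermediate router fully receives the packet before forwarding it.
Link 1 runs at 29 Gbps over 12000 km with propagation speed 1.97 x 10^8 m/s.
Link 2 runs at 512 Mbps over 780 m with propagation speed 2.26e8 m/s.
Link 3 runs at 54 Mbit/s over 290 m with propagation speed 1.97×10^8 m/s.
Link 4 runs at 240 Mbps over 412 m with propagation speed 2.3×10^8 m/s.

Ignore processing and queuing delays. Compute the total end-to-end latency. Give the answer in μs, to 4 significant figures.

L = 750 × 8 = 6000 bits.
Transmission delays (L/R per hop): 0.206897, 11.7188, 111.111, 25 μs; sum = 148.037 μs.
Propagation delays (d/s per hop): 60913.7, 3.45133, 1.47208, 1.7913 μs; sum = 60920.4 μs.
End-to-end = 61070 μs.

61070 μs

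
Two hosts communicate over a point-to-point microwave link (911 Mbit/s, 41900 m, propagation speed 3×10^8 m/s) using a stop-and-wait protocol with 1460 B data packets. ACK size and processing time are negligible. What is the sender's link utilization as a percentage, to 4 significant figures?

t_tx = L/R = 11680/911000000 = 1.28211e-05 s.
t_prop = 41900/300000000 = 0.000139667 s; RTT = 0.000279333 s.
Cycle = t_tx + RTT = 0.000292154 s.
Utilization = t_tx / cycle = 1.28211e-05/0.000292154 = 4.388 %.

4.388 %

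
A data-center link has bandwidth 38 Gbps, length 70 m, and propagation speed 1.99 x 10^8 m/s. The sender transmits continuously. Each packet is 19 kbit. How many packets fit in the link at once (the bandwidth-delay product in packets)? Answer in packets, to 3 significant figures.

0.704 packets

Propagation delay = 70 / 199000000 = 3.51759e-07 s.
BDP = R × t_prop = 38000000000 × 3.51759e-07 = 13366.8 bits.
In packets of 19000 bits: 0.704 packets.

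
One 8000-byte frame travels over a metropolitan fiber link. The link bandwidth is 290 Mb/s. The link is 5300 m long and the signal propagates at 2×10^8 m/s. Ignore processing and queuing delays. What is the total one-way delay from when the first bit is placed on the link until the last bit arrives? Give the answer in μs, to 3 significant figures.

L = 8000 × 8 = 64000 bits.
Transmission delay = L/R = 64000 / 290000000 = 220.69 μs.
Propagation delay = d/s = 5300 m / 200000000 m/s = 26.5 μs.
Total = 247 μs.

247 μs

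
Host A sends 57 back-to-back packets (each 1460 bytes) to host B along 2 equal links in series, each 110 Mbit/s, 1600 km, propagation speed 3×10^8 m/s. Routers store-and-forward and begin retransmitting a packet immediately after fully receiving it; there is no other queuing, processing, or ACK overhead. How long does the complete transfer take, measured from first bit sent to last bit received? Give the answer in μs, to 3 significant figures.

Per-hop transmission t_tx = L/R = 11680/110000000 = 106.182 μs.
Per-hop propagation t_prop = 1600000/300000000 = 5333.33 μs.
Pipeline fill: first packet needs 2·t_tx to clear all hops; remaining 56 packets each add one t_tx.
Total = (2+57-1)·t_tx + 2·t_prop = 58·106.182 + 2·5333.33 = 16800 μs.

16800 μs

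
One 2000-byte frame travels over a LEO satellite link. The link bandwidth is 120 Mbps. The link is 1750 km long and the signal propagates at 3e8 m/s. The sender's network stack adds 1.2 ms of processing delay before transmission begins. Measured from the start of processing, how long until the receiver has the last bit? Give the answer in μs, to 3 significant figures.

L = 2000 × 8 = 16000 bits.
Transmission delay = L/R = 16000 / 120000000 = 133.333 μs.
Propagation delay = d/s = 1750000 m / 300000000 m/s = 5833.33 μs.
Plus processing delay 1.2 ms = 1200 μs.
Total = 7170 μs.

7170 μs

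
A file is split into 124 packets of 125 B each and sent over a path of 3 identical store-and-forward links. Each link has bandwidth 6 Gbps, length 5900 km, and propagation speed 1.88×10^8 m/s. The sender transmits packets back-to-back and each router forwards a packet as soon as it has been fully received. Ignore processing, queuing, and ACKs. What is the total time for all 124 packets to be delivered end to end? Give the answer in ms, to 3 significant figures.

Per-hop transmission t_tx = L/R = 1000/6000000000 = 0.000166667 ms.
Per-hop propagation t_prop = 5900000/188000000 = 31.383 ms.
Pipeline fill: first packet needs 3·t_tx to clear all hops; remaining 123 packets each add one t_tx.
Total = (3+124-1)·t_tx + 3·t_prop = 126·0.000166667 + 3·31.383 = 94.2 ms.

94.2 ms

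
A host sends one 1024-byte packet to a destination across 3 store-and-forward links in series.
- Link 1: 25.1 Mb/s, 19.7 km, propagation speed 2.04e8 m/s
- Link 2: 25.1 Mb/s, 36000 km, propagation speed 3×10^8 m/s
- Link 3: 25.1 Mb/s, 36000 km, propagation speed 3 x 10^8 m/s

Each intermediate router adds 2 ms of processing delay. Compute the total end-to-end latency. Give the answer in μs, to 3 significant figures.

L = 1024 × 8 = 8192 bits.
Transmission delay per hop = L/R = 8192/25100000 = 326.375 μs; 3 hops → 979.124 μs.
Propagation delays (d/s per hop): 96.5686, 120000, 120000 μs; sum = 240097 μs.
Processing at 2 router(s): 2 × 2 ms = 4000 μs.
End-to-end = 245000 μs.

245000 μs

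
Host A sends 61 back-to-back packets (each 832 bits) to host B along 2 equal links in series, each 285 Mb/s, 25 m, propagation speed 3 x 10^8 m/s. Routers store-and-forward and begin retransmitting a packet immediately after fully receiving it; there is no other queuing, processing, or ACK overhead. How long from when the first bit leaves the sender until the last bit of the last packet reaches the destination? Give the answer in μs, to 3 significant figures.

181 μs

Per-hop transmission t_tx = L/R = 832/285000000 = 2.9193 μs.
Per-hop propagation t_prop = 25/300000000 = 0.0833333 μs.
Pipeline fill: first packet needs 2·t_tx to clear all hops; remaining 60 packets each add one t_tx.
Total = (2+61-1)·t_tx + 2·t_prop = 62·2.9193 + 2·0.0833333 = 181 μs.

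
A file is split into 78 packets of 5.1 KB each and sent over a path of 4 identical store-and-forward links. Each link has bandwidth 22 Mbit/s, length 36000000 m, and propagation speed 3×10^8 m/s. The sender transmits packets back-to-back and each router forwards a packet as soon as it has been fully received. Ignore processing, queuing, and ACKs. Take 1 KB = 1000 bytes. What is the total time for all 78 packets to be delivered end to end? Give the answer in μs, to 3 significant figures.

630000 μs

Per-hop transmission t_tx = L/R = 40800/22000000 = 1854.55 μs.
Per-hop propagation t_prop = 36000000/300000000 = 120000 μs.
Pipeline fill: first packet needs 4·t_tx to clear all hops; remaining 77 packets each add one t_tx.
Total = (4+78-1)·t_tx + 4·t_prop = 81·1854.55 + 4·120000 = 630000 μs.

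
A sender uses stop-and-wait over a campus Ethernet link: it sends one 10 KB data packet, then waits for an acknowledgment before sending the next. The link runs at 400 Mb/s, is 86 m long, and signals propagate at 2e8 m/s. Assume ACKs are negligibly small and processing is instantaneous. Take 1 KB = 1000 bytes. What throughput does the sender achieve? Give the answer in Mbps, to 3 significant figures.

t_tx = L/R = 80000/400000000 = 0.0002 s.
t_prop = 86/200000000 = 4.3e-07 s; RTT = 8.6e-07 s.
Cycle = t_tx + RTT = 0.00020086 s.
Throughput = L / cycle = 80000 / 0.00020086 = 398 Mbps.

398 Mbps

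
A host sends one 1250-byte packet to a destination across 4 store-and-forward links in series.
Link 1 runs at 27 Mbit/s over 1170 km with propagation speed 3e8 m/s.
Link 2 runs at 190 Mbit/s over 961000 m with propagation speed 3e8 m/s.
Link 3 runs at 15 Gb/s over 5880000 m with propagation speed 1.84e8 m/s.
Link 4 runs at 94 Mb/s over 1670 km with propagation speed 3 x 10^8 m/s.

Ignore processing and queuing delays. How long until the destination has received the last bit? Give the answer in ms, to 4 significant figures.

45.16 ms

L = 1250 × 8 = 10000 bits.
Transmission delays (L/R per hop): 0.37037, 0.0526316, 0.000666667, 0.106383 ms; sum = 0.530052 ms.
Propagation delays (d/s per hop): 3.9, 3.20333, 31.9565, 5.56667 ms; sum = 44.6265 ms.
End-to-end = 45.16 ms.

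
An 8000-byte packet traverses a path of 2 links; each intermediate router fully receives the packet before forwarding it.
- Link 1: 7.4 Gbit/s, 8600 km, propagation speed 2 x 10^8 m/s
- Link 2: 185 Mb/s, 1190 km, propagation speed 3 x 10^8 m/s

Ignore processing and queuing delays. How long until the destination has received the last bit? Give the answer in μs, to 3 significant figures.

47300 μs

L = 8000 × 8 = 64000 bits.
Transmission delays (L/R per hop): 8.64865, 345.946 μs; sum = 354.595 μs.
Propagation delays (d/s per hop): 43000, 3966.67 μs; sum = 46966.7 μs.
End-to-end = 47300 μs.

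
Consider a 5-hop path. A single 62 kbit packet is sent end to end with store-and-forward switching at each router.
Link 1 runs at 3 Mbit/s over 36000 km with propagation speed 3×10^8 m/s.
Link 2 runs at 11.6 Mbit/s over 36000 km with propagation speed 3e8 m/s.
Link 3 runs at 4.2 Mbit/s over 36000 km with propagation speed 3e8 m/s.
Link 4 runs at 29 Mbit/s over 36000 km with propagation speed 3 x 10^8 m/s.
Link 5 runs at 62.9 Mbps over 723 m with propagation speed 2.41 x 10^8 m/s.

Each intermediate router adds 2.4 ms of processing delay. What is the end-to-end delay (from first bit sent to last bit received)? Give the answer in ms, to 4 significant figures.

L = 62000 bits.
Transmission delays (L/R per hop): 20.6667, 5.34483, 14.7619, 2.13793, 0.985692 ms; sum = 43.897 ms.
Propagation delays (d/s per hop): 120, 120, 120, 120, 0.003 ms; sum = 480.003 ms.
Processing at 4 router(s): 4 × 2.4 ms = 9.6 ms.
End-to-end = 533.5 ms.

533.5 ms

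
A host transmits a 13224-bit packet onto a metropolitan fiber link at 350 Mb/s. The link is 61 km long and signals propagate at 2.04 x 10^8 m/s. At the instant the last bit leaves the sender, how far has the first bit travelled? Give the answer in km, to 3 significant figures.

t_tx = L/R = 13224/350000000 = 3.77829e-05 s.
Distance = s × t_tx = 204000000 × 3.77829e-05 = 7.71 km.

7.71 km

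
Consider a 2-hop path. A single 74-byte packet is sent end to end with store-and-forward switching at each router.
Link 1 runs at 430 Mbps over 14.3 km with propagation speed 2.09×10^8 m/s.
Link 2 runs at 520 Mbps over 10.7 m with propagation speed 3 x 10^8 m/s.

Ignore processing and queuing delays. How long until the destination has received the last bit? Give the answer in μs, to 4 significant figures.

70.97 μs

L = 74 × 8 = 592 bits.
Transmission delays (L/R per hop): 1.37674, 1.13846 μs; sum = 2.51521 μs.
Propagation delays (d/s per hop): 68.4211, 0.0356667 μs; sum = 68.4567 μs.
End-to-end = 70.97 μs.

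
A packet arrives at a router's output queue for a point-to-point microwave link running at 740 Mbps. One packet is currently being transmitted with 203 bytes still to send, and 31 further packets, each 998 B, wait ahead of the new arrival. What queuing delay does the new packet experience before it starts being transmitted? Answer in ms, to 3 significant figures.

0.337 ms

Each queued packet: L/R = 7984/740000000 = 0.0107892 ms.
31 queued → 0.334465 ms.
Plus remaining 1624 bits of current packet: 0.00219459 ms.
Queuing delay = 0.337 ms.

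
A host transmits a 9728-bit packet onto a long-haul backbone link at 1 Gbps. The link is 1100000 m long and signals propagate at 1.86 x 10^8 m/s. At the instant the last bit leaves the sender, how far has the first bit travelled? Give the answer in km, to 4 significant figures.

1.809 km

t_tx = L/R = 9728/1000000000 = 9.728e-06 s.
Distance = s × t_tx = 186000000 × 9.728e-06 = 1.809 km.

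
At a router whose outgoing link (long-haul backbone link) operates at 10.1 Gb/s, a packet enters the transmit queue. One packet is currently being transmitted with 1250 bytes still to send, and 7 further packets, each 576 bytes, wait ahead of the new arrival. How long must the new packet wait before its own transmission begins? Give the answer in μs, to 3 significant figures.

Each queued packet: L/R = 4608/10100000000 = 0.456238 μs.
7 queued → 3.19366 μs.
Plus remaining 10000 bits of current packet: 0.990099 μs.
Queuing delay = 4.18 μs.

4.18 μs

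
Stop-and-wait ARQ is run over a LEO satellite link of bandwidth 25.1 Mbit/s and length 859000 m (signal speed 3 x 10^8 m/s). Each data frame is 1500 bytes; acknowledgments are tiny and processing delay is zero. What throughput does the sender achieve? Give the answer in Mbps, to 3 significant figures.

t_tx = L/R = 12000/25100000 = 0.000478088 s.
t_prop = 859000/300000000 = 0.00286333 s; RTT = 0.00572667 s.
Cycle = t_tx + RTT = 0.00620475 s.
Throughput = L / cycle = 12000 / 0.00620475 = 1.93 Mbps.

1.93 Mbps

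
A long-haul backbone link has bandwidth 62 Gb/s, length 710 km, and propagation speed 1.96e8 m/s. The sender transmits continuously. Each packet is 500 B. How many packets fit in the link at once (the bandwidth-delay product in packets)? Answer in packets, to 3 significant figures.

56100 packets

Propagation delay = 710000 / 196000000 = 0.00362245 s.
BDP = R × t_prop = 62000000000 × 0.00362245 = 224592000 bits.
In packets of 4000 bits: 56100 packets.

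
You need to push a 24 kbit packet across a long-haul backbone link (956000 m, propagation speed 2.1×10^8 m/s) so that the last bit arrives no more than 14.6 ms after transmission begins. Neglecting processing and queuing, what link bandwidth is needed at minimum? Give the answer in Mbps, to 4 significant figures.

Propagation delay = 956000 / 210000000 = 4.55238 ms.
Transmission budget = 14.6 − 4.55238 = 10.0476 ms.
R ≥ L / t_tx = 24000 bits / 0.0100476 s = 2.389 Mbps.

2.389 Mbps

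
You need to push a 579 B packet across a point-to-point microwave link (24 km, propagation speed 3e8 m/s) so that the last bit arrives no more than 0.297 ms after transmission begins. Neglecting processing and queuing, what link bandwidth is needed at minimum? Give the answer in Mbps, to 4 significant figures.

L = 4632 bits.
Propagation delay = 24000 / 300000000 = 0.08 ms.
Transmission budget = 0.297 − 0.08 = 0.217 ms.
R ≥ L / t_tx = 4632 bits / 0.000217 s = 21.35 Mbps.

21.35 Mbps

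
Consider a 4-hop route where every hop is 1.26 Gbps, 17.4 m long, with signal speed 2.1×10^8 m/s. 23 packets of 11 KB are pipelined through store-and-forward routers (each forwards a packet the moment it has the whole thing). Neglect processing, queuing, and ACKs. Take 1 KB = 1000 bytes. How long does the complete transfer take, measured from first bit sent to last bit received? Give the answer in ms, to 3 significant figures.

Per-hop transmission t_tx = L/R = 88000/1260000000 = 0.0698413 ms.
Per-hop propagation t_prop = 17.4/210000000 = 8.28571e-05 ms.
Pipeline fill: first packet needs 4·t_tx to clear all hops; remaining 22 packets each add one t_tx.
Total = (4+23-1)·t_tx + 4·t_prop = 26·0.0698413 + 4·8.28571e-05 = 1.82 ms.

1.82 ms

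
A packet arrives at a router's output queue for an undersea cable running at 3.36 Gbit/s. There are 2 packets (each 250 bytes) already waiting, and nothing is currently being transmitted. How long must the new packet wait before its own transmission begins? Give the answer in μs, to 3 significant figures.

Each queued packet: L/R = 2000/3360000000 = 0.595238 μs.
2 queued → 1.19048 μs.
Queuing delay = 1.19 μs.

1.19 μs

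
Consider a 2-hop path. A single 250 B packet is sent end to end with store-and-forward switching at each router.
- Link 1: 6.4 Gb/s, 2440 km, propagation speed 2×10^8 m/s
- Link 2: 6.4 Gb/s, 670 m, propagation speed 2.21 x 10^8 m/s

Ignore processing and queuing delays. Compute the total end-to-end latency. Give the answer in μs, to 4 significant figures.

L = 250 × 8 = 2000 bits.
Transmission delay per hop = L/R = 2000/6400000000 = 0.3125 μs; 2 hops → 0.625 μs.
Propagation delays (d/s per hop): 12200, 3.03167 μs; sum = 12203 μs.
End-to-end = 12200 μs.

12200 μs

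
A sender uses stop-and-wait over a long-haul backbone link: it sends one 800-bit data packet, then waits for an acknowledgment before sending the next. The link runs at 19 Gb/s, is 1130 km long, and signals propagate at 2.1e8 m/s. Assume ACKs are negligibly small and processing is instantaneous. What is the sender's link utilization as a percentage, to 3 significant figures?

t_tx = L/R = 800/19000000000 = 4.21053e-08 s.
t_prop = 1130000/210000000 = 0.00538095 s; RTT = 0.0107619 s.
Cycle = t_tx + RTT = 0.0107619 s.
Utilization = t_tx / cycle = 4.21053e-08/0.0107619 = 0.000391 %.

0.000391 %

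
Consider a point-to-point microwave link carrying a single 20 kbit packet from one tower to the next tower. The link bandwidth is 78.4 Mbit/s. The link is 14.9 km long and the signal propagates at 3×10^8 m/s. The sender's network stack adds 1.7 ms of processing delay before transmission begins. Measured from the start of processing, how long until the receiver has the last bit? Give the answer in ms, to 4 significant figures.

2.005 ms

L = 20000 bits.
Transmission delay = L/R = 20000 / 78400000 = 0.255102 ms.
Propagation delay = d/s = 14900 m / 300000000 m/s = 0.0496667 ms.
Plus processing delay 1.7 ms = 1.7 ms.
Total = 2.005 ms.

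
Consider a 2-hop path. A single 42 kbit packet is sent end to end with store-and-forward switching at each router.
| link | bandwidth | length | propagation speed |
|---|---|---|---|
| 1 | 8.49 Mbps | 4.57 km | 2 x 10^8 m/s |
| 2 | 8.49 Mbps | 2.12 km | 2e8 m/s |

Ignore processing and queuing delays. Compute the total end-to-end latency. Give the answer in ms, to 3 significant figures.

L = 42000 bits.
Transmission delay per hop = L/R = 42000/8490000 = 4.947 ms; 2 hops → 9.89399 ms.
Propagation delays (d/s per hop): 0.02285, 0.0106 ms; sum = 0.03345 ms.
End-to-end = 9.93 ms.

9.93 ms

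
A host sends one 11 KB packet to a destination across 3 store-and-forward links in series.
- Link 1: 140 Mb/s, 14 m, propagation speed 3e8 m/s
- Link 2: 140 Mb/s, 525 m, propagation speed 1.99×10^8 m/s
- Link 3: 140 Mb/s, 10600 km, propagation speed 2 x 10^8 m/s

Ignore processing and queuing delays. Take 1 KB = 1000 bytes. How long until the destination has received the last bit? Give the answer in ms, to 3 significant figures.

L = 88000 bits.
Transmission delay per hop = L/R = 88000/140000000 = 0.628571 ms; 3 hops → 1.88571 ms.
Propagation delays (d/s per hop): 4.66667e-05, 0.00263819, 53 ms; sum = 53.0027 ms.
End-to-end = 54.9 ms.

54.9 ms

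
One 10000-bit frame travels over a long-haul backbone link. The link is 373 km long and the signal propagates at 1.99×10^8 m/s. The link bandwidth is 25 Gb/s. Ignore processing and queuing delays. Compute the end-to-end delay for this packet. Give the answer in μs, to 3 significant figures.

1870 μs

Transmission delay = L/R = 10000 / 25000000000 = 0.4 μs.
Propagation delay = d/s = 373000 m / 199000000 m/s = 1874.37 μs.
Total = 1870 μs.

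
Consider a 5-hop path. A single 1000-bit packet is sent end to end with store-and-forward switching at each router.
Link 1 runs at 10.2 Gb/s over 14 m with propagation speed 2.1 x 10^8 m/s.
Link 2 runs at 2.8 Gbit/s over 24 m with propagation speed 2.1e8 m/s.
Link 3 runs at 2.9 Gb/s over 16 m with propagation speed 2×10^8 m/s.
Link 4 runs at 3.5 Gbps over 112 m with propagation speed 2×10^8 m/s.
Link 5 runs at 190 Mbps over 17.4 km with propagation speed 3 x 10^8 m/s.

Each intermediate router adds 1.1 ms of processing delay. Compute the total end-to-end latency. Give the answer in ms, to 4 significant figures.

Transmission delays (L/R per hop): 9.80392e-05, 0.000357143, 0.000344828, 0.000285714, 0.00526316 ms; sum = 0.00634888 ms.
Propagation delays (d/s per hop): 6.66667e-05, 0.000114286, 8e-05, 0.00056, 0.058 ms; sum = 0.058821 ms.
Processing at 4 router(s): 4 × 1.1 ms = 4.4 ms.
End-to-end = 4.465 ms.

4.465 ms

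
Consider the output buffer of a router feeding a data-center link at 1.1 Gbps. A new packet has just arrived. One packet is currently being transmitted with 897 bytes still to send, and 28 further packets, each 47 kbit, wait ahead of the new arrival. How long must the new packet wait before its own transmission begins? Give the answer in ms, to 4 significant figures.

Each queued packet: L/R = 47000/1100000000 = 0.0427273 ms.
28 queued → 1.19636 ms.
Plus remaining 7176 bits of current packet: 0.00652364 ms.
Queuing delay = 1.203 ms.

1.203 ms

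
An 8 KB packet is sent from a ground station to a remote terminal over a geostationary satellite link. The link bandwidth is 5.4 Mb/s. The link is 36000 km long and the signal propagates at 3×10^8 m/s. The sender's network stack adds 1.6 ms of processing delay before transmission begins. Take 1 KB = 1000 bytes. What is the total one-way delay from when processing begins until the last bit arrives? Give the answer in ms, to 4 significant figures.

133.5 ms

L = 64000 bits.
Transmission delay = L/R = 64000 / 5400000 = 11.8519 ms.
Propagation delay = d/s = 36000000 m / 300000000 m/s = 120 ms.
Plus processing delay 1.6 ms = 1.6 ms.
Total = 133.5 ms.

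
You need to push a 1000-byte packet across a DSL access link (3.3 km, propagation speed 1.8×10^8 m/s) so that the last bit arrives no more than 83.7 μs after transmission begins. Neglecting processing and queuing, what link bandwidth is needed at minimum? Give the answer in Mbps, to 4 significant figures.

L = 8000 bits.
Propagation delay = 3300 / 180000000 = 18.3333 μs.
Transmission budget = 83.7 − 18.3333 = 65.3667 μs.
R ≥ L / t_tx = 8000 bits / 6.53667e-05 s = 122.4 Mbps.

122.4 Mbps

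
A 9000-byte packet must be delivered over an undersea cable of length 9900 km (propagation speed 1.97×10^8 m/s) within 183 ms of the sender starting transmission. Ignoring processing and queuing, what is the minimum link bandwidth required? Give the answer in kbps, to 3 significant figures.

542 kbps

L = 72000 bits.
Propagation delay = 9900000 / 197000000 = 50.2538 ms.
Transmission budget = 183 − 50.2538 = 132.746 ms.
R ≥ L / t_tx = 72000 bits / 0.132746 s = 542 kbps.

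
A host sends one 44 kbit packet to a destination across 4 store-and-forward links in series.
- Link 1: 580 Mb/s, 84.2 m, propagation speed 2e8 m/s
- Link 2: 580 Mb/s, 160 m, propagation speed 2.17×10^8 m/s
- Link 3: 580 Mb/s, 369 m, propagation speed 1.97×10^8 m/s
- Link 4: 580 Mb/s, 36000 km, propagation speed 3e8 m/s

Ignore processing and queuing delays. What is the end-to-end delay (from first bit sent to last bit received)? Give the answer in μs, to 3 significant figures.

120000 μs

L = 44000 bits.
Transmission delay per hop = L/R = 44000/580000000 = 75.8621 μs; 4 hops → 303.448 μs.
Propagation delays (d/s per hop): 0.421, 0.737327, 1.8731, 120000 μs; sum = 120003 μs.
End-to-end = 120000 μs.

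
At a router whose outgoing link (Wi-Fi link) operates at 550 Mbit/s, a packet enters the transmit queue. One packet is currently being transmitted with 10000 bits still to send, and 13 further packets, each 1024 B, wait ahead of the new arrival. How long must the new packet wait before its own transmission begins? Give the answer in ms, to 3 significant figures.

Each queued packet: L/R = 8192/550000000 = 0.0148945 ms.
13 queued → 0.193629 ms.
Plus remaining 10000 bits of current packet: 0.0181818 ms.
Queuing delay = 0.212 ms.

0.212 ms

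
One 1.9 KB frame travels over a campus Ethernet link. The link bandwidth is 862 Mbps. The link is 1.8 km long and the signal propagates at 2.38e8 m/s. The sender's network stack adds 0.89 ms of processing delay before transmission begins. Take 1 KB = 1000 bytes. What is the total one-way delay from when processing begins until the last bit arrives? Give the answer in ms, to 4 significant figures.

0.9152 ms

L = 15200 bits.
Transmission delay = L/R = 15200 / 862000000 = 0.0176334 ms.
Propagation delay = d/s = 1800 m / 238000000 m/s = 0.00756303 ms.
Plus processing delay 0.89 ms = 0.89 ms.
Total = 0.9152 ms.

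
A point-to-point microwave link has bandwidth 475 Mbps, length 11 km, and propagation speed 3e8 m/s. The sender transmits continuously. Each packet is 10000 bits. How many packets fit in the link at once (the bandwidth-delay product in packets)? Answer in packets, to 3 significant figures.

1.74 packets

Propagation delay = 11000 / 300000000 = 3.66667e-05 s.
BDP = R × t_prop = 475000000 × 3.66667e-05 = 17416.7 bits.
In packets of 10000 bits: 1.74 packets.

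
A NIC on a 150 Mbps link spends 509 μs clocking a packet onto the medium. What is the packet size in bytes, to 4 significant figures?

9544 bytes

L = R × t_tx = 150000000 b/s × 0.000509 s = 76350 bits.
In bytes: 76350 / 8 = 9544 bytes.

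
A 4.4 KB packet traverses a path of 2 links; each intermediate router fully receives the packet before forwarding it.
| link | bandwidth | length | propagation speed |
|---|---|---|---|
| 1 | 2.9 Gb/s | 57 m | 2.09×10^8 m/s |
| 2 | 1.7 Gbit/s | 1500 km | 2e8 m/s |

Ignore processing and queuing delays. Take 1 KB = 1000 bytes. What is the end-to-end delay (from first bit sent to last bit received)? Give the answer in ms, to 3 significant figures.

L = 35200 bits.
Transmission delays (L/R per hop): 0.0121379, 0.0207059 ms; sum = 0.0328438 ms.
Propagation delays (d/s per hop): 0.000272727, 7.5 ms; sum = 7.50027 ms.
End-to-end = 7.53 ms.

7.53 ms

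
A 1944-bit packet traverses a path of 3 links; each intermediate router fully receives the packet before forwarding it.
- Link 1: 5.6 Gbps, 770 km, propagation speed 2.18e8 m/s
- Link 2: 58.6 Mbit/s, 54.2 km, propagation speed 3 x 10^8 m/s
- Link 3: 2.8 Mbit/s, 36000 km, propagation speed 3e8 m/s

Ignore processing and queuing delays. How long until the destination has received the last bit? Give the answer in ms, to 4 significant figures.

Transmission delays (L/R per hop): 0.000347143, 0.0331741, 0.694286 ms; sum = 0.727807 ms.
Propagation delays (d/s per hop): 3.53211, 0.180667, 120 ms; sum = 123.713 ms.
End-to-end = 124.4 ms.

124.4 ms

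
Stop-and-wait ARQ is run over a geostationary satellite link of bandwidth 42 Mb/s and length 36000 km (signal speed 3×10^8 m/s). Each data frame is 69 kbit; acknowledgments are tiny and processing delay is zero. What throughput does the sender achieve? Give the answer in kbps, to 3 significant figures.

286 kbps

t_tx = L/R = 69000/42000000 = 0.00164286 s.
t_prop = 36000000/300000000 = 0.12 s; RTT = 0.24 s.
Cycle = t_tx + RTT = 0.241643 s.
Throughput = L / cycle = 69000 / 0.241643 = 286 kbps.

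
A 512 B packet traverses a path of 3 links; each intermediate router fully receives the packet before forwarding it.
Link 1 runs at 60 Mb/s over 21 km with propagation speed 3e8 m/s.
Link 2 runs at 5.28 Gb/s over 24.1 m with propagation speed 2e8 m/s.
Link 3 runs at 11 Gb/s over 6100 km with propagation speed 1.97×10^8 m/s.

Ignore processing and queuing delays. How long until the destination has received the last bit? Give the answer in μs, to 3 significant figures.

31100 μs

L = 512 × 8 = 4096 bits.
Transmission delays (L/R per hop): 68.2667, 0.775758, 0.372364 μs; sum = 69.4148 μs.
Propagation delays (d/s per hop): 70, 0.1205, 30964.5 μs; sum = 31034.6 μs.
End-to-end = 31100 μs.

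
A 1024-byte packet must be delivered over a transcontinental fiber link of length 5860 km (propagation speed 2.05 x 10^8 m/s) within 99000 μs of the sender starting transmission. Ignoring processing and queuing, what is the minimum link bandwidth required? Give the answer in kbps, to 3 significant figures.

L = 8192 bits.
Propagation delay = 5860000 / 2.05e+08 = 28585.4 μs.
Transmission budget = 99000 − 28585.4 = 70414.6 μs.
R ≥ L / t_tx = 8192 bits / 0.0704146 s = 116 kbps.

116 kbps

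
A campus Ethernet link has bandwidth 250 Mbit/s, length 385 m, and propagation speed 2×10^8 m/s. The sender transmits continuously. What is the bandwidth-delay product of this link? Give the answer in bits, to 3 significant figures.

481 bits

Propagation delay = 385 / 200000000 = 1.925e-06 s.
BDP = R × t_prop = 250000000 × 1.925e-06 = 481.25 bits.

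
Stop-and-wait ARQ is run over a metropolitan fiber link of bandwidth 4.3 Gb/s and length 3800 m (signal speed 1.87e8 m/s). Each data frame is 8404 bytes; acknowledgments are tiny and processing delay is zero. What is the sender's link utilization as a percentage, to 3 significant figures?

t_tx = L/R = 67232/4300000000 = 1.56353e-05 s.
t_prop = 3800/187000000 = 2.03209e-05 s; RTT = 4.06417e-05 s.
Cycle = t_tx + RTT = 5.62771e-05 s.
Utilization = t_tx / cycle = 1.56353e-05/5.62771e-05 = 27.8 %.

27.8 %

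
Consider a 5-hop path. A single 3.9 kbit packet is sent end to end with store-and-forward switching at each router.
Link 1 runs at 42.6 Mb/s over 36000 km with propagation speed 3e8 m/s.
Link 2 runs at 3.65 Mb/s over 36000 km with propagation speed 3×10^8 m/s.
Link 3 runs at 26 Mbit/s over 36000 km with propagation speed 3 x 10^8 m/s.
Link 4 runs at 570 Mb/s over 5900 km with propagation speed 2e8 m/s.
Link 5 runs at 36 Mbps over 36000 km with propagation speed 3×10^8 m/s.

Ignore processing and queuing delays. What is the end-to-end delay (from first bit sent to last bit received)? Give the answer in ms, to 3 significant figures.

L = 3900 bits.
Transmission delays (L/R per hop): 0.0915493, 1.06849, 0.15, 0.00684211, 0.108333 ms; sum = 1.42522 ms.
Propagation delays (d/s per hop): 120, 120, 120, 29.5, 120 ms; sum = 509.5 ms.
End-to-end = 511 ms.

511 ms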